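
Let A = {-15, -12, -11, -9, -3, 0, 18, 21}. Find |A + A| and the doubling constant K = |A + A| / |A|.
K = |A + A| / |A| = 29/8

Enumerate A + A = {a + b : a, b ∈ A}. With |A| = 8, there are |A|^2 = 64 ordered sum pairs; collecting distinct values, A + A = {-30, -27, -26, -24, -23, -22, -21, -20, -18, -15, -14, -12, -11, -9, -6, -3, 0, 3, 6, 7, 9, 10, 12, 15, 18, 21, 36, 39, 42}, so |A + A| = 29. Thus K = 29/8. For comparison, the minimum possible |A + A| over all 8-element sets is 2·8 − 1 = 15 (so min K = 15/8), attained only by arithmetic progressions.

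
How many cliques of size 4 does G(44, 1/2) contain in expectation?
E[# K_4] = C(44, 4) · (1/2)^C(4, 2) = 135751 / 2^6 = 2121.109375

For each 4-subset S of vertices (there are C(44, 4) = 135751 such S), let X_S = 1 if S induces a K_4 (all C(4, 2) = 6 edges present). Then P(X_S = 1) = (1/2)^6 = 1/64. By linearity of expectation, E[# K_4] = C(44, 4) · (1/2)^6 = 135751 / 64 = 2121.109375.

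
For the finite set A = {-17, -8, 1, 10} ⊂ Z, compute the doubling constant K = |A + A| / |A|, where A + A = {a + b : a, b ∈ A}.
K = |A + A| / |A| = 7/4

Enumerate A + A = {a + b : a, b ∈ A}. With |A| = 4, there are |A|^2 = 16 ordered sum pairs; collecting distinct values, A + A = {-34, -25, -16, -7, 2, 11, 20}, so |A + A| = 7. Thus K = 7/4. Here |A + A| = 2|A| − 1 = 7, the minimum possible — so K = 7/4 is minimal, which holds iff A is an arithmetic progression.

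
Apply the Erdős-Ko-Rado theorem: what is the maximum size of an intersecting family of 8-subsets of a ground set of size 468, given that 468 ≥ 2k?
max |F| = C(467, 7) = 918685974774788

Erdős-Ko-Rado (1961): when n ≥ 2k, max |F| = C(n−1, k−1). The bound is attained by the star {A : i ∈ A} for any fixed i ∈ [n]. Here C(468−1, 8−1) = C(467, 7) = 918685974774788.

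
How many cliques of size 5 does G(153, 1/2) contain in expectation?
E[# K_5] = C(153, 5) · (1/2)^C(5, 2) = 654045930 / 2^10 = 327022965/512 ≈ 638716.728516

For each 5-subset S of vertices (there are C(153, 5) = 654045930 such S), let X_S = 1 if S induces a K_5 (all C(5, 2) = 10 edges present). Then P(X_S = 1) = (1/2)^10 = 1/1024. By linearity of expectation, E[# K_5] = C(153, 5) · (1/2)^10 = 654045930 / 1024 = 327022965/512 ≈ 638716.728516.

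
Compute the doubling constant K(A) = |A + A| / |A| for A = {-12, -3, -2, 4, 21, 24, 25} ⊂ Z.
K = |A + A| / |A| = 27/7

Enumerate A + A = {a + b : a, b ∈ A}. With |A| = 7, there are |A|^2 = 49 ordered sum pairs; collecting distinct values, A + A = {-24, -15, -14, -8, -6, -5, -4, 1, 2, 8, 9, 12, 13, 18, 19, 21, 22, 23, 25, 28, 29, 42, 45, 46, 48, 49, 50}, so |A + A| = 27. Thus K = 27/7. For comparison, the minimum possible |A + A| over all 7-element sets is 2·7 − 1 = 13 (so min K = 13/7), attained only by arithmetic progressions.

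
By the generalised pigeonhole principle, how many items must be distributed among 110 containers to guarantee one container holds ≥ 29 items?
n = (29 − 1)·110 + 1 = 3081

By the generalised pigeonhole principle, to guarantee some box contains ≥ r objects we need more than (r − 1) · k objects total. Threshold: n = (r − 1) · k + 1. With r = 29 and k = 110: n = 28 · 110 + 1 = 3080 + 1 = 3081. For n = 3080 = 28 · 110, we can put exactly 28 objects in every box, avoiding 29 in any single one — so 3081 is tight.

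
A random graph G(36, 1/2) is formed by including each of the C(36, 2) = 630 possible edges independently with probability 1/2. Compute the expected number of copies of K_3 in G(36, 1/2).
E[# K_3] = C(36, 3) · (1/2)^C(3, 2) = 7140 / 2^3 = 1785/2 = 892.5

For each 3-subset S of vertices (there are C(36, 3) = 7140 such S), let X_S = 1 if S induces a K_3 (all C(3, 2) = 3 edges present). Then P(X_S = 1) = (1/2)^3 = 1/8. By linearity of expectation, E[# K_3] = C(36, 3) · (1/2)^3 = 7140 / 8 = 1785/2 = 892.5.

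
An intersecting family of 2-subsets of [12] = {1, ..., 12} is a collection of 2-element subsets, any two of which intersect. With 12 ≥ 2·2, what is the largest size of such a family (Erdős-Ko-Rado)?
max |F| = C(11, 1) = 11

The Erdős-Ko-Rado theorem states: for n ≥ 2k, an intersecting family of k-subsets of an n-element set has size at most C(n − 1, k − 1), with equality for 'star' families {A ⊆ [n] : |A| = k, i ∈ A} (fix an element i). For n = 12, k = 2: C(11, 1) = 11.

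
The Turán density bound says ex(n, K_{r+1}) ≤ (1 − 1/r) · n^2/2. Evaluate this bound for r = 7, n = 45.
Turán density bound = (6/7) · 45^2/2 = 6075/7 ≈ 867.8571

Turán's theorem: ex(n, K_{r+1}) is achieved by the complete r-partite Turán graph T(n, r) with parts as balanced as possible, and is at most (1 − 1/r) · n^2/2. For r = 7, n = 45: the density bound is (6/7) · 2025/2 = 6075/7 ≈ 867.8571. The integer-valued extremum is e(T(45, 7)) = 867, which is strictly less than the density bound 6075/7 since 7 ∤ 45 (the parts of T(45, 7) cannot all be equal).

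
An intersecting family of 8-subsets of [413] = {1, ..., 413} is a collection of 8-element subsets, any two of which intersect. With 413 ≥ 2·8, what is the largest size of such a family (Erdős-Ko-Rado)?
max |F| = C(412, 7) = 379836129685672

Erdős-Ko-Rado (1961): when n ≥ 2k, max |F| = C(n−1, k−1). The bound is attained by the star {A : i ∈ A} for any fixed i ∈ [n]. Here C(413−1, 8−1) = C(412, 7) = 379836129685672.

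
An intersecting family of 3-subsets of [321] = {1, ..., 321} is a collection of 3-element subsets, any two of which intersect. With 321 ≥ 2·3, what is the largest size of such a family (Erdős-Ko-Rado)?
max |F| = C(320, 2) = 51040

The Erdős-Ko-Rado theorem states: for n ≥ 2k, an intersecting family of k-subsets of an n-element set has size at most C(n − 1, k − 1), with equality for 'star' families {A ⊆ [n] : |A| = k, i ∈ A} (fix an element i). For n = 321, k = 3: C(320, 2) = 51040.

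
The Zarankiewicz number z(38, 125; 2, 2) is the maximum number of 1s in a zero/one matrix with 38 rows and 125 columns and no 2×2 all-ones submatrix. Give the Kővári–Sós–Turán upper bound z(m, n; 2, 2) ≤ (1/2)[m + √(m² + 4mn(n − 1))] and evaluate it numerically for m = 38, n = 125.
z(38, 125; 2, 2) ≤ (1/2)[38 + √(38² + 4·38·125·124)] = (1/2)[38 + √2357444] = 786.6985

Kővári–Sós–Turán: let r_1, ..., r_38 be the row sums and z = Σ r_i the total number of 1s. Each pair of columns can share at most one row with both entries 1 (else a 2×2 all-ones block appears), so Σ_i C(r_i, 2) ≤ C(125, 2) = 7750. By convexity Σ_i C(r_i, 2) ≥ 38·C(z/38, 2) = z(z − 38)/(2·38), giving z² − 38z − 38·125·124 ≤ 0 and hence z ≤ (1/2)[38 + √(1444 + 4·589000)] = (1/2)[38 + √2357444] ≈ (1/2)(38 + 1535.397) = 786.6985.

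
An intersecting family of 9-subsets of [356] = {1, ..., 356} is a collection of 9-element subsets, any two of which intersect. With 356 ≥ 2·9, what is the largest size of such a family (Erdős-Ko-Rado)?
max |F| = C(355, 8) = 5778409185677700

Erdős-Ko-Rado (1961): when n ≥ 2k, max |F| = C(n−1, k−1). The bound is attained by the star {A : i ∈ A} for any fixed i ∈ [n]. Here C(356−1, 9−1) = C(355, 8) = 5778409185677700.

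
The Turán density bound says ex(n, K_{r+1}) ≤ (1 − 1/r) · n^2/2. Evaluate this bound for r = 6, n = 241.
Turán density bound = (5/6) · 241^2/2 = 290405/12 ≈ 24200.4167

Turán's theorem: ex(n, K_{r+1}) is achieved by the complete r-partite Turán graph T(n, r) with parts as balanced as possible, and is at most (1 − 1/r) · n^2/2. For r = 6, n = 241: the density bound is (5/6) · 58081/2 = 290405/12 ≈ 24200.4167. The integer-valued extremum is e(T(241, 6)) = 24200, which is strictly less than the density bound 290405/12 since 6 ∤ 241 (the parts of T(241, 6) cannot all be equal).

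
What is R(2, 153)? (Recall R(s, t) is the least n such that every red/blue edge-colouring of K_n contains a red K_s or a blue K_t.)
R(2, 153) = 153

R(2, k) = k for all k ≥ 2: in a 2-colouring of K_k, either some edge is red (a red K_2) or all edges are blue (a blue K_k). And K_{152} coloured all-blue has no blue K_153, so R(2, 153) > 152. Hence R(2, 153) = 153.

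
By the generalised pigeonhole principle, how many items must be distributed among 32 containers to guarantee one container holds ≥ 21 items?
n = (21 − 1)·32 + 1 = 641

By the generalised pigeonhole principle, to guarantee some box contains ≥ r objects we need more than (r − 1) · k objects total. Threshold: n = (r − 1) · k + 1. With r = 21 and k = 32: n = 20 · 32 + 1 = 640 + 1 = 641. For n = 640 = 20 · 32, we can put exactly 20 objects in every box, avoiding 21 in any single one — so 641 is tight.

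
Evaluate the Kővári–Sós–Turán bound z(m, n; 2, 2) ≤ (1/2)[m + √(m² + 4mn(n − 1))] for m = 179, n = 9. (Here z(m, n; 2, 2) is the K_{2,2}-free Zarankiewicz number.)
z(179, 9; 2, 2) ≤ (1/2)[179 + √(179² + 4·179·9·8)] = (1/2)[179 + √83593] = 234.0623

Kővári–Sós–Turán: let r_1, ..., r_179 be the row sums and z = Σ r_i the total number of 1s. Each pair of columns can share at most one row with both entries 1 (else a 2×2 all-ones block appears), so Σ_i C(r_i, 2) ≤ C(9, 2) = 36. By convexity Σ_i C(r_i, 2) ≥ 179·C(z/179, 2) = z(z − 179)/(2·179), giving z² − 179z − 179·9·8 ≤ 0 and hence z ≤ (1/2)[179 + √(32041 + 4·12888)] = (1/2)[179 + √83593] ≈ (1/2)(179 + 289.1245) = 234.0623.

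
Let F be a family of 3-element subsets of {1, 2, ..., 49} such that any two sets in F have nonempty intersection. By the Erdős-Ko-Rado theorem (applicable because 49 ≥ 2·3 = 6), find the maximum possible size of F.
max |F| = C(48, 2) = 1128

The Erdős-Ko-Rado theorem states: for n ≥ 2k, an intersecting family of k-subsets of an n-element set has size at most C(n − 1, k − 1), with equality for 'star' families {A ⊆ [n] : |A| = k, i ∈ A} (fix an element i). For n = 49, k = 3: C(48, 2) = 1128.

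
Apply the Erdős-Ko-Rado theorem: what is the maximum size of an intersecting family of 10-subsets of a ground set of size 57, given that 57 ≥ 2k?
max |F| = C(56, 9) = 7575968400

Erdős-Ko-Rado (1961): when n ≥ 2k, max |F| = C(n−1, k−1). The bound is attained by the star {A : i ∈ A} for any fixed i ∈ [n]. Here C(57−1, 10−1) = C(56, 9) = 7575968400.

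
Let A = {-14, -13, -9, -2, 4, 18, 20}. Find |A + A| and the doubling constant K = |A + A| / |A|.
K = |A + A| / |A| = 28/7 = 4

Enumerate A + A = {a + b : a, b ∈ A}. With |A| = 7, there are |A|^2 = 49 ordered sum pairs; collecting distinct values, A + A = {-28, -27, -26, -23, -22, -18, -16, -15, -11, -10, -9, -5, -4, 2, 4, 5, 6, 7, 8, 9, 11, 16, 18, 22, 24, 36, 38, 40}, so |A + A| = 28. Thus K = 28/7 = 4. For comparison, the minimum possible |A + A| over all 7-element sets is 2·7 − 1 = 13 (so min K = 13/7), attained only by arithmetic progressions.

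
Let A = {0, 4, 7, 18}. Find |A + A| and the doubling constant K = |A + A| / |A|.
K = |A + A| / |A| = 10/4 = 5/2

Enumerate A + A = {a + b : a, b ∈ A}. With |A| = 4, there are |A|^2 = 16 ordered sum pairs; collecting distinct values, A + A = {0, 4, 7, 8, 11, 14, 18, 22, 25, 36}, so |A + A| = 10. Thus K = 10/4 = 5/2. For comparison, the minimum possible |A + A| over all 4-element sets is 2·4 − 1 = 7 (so min K = 7/4), attained only by arithmetic progressions.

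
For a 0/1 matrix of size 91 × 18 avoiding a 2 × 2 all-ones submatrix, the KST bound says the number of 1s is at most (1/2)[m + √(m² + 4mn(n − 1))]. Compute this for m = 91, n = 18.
z(91, 18; 2, 2) ≤ (1/2)[91 + √(91² + 4·91·18·17)] = (1/2)[91 + √119665] = 218.4631

Kővári–Sós–Turán: let r_1, ..., r_91 be the row sums and z = Σ r_i the total number of 1s. Each pair of columns can share at most one row with both entries 1 (else a 2×2 all-ones block appears), so Σ_i C(r_i, 2) ≤ C(18, 2) = 153. By convexity Σ_i C(r_i, 2) ≥ 91·C(z/91, 2) = z(z − 91)/(2·91), giving z² − 91z − 91·18·17 ≤ 0 and hence z ≤ (1/2)[91 + √(8281 + 4·27846)] = (1/2)[91 + √119665] ≈ (1/2)(91 + 345.9263) = 218.4631.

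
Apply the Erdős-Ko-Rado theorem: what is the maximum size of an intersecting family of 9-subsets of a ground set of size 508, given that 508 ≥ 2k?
max |F| = C(507, 8) = 102432860235795375

Erdős-Ko-Rado (1961): when n ≥ 2k, max |F| = C(n−1, k−1). The bound is attained by the star {A : i ∈ A} for any fixed i ∈ [n]. Here C(508−1, 9−1) = C(507, 8) = 102432860235795375.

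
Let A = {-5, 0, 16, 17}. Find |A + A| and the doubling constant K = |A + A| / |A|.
K = |A + A| / |A| = 10/4 = 5/2

Enumerate A + A = {a + b : a, b ∈ A}. With |A| = 4, there are |A|^2 = 16 ordered sum pairs; collecting distinct values, A + A = {-10, -5, 0, 11, 12, 16, 17, 32, 33, 34}, so |A + A| = 10. Thus K = 10/4 = 5/2. For comparison, the minimum possible |A + A| over all 4-element sets is 2·4 − 1 = 7 (so min K = 7/4), attained only by arithmetic progressions.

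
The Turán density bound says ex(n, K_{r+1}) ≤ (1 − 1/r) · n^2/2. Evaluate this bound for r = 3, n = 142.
Turán density bound = (2/3) · 142^2/2 = 20164/3 ≈ 6721.3333

Turán's theorem: ex(n, K_{r+1}) is achieved by the complete r-partite Turán graph T(n, r) with parts as balanced as possible, and is at most (1 − 1/r) · n^2/2. For r = 3, n = 142: the density bound is (2/3) · 20164/2 = 20164/3 ≈ 6721.3333. The integer-valued extremum is e(T(142, 3)) = 6721, which is strictly less than the density bound 20164/3 since 3 ∤ 142 (the parts of T(142, 3) cannot all be equal).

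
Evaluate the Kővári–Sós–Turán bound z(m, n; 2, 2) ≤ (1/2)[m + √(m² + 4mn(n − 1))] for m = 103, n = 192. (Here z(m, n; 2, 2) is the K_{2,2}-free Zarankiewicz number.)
z(103, 192; 2, 2) ≤ (1/2)[103 + √(103² + 4·103·192·191)] = (1/2)[103 + √15119473] = 1995.6883

Kővári–Sós–Turán: let r_1, ..., r_103 be the row sums and z = Σ r_i the total number of 1s. Each pair of columns can share at most one row with both entries 1 (else a 2×2 all-ones block appears), so Σ_i C(r_i, 2) ≤ C(192, 2) = 18336. By convexity Σ_i C(r_i, 2) ≥ 103·C(z/103, 2) = z(z − 103)/(2·103), giving z² − 103z − 103·192·191 ≤ 0 and hence z ≤ (1/2)[103 + √(10609 + 4·3777216)] = (1/2)[103 + √15119473] ≈ (1/2)(103 + 3888.3767) = 1995.6883.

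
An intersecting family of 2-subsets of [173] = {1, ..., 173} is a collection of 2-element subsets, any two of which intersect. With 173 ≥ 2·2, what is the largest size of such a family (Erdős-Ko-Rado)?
max |F| = C(172, 1) = 172

Erdős-Ko-Rado (1961): when n ≥ 2k, max |F| = C(n−1, k−1). The bound is attained by the star {A : i ∈ A} for any fixed i ∈ [n]. Here C(173−1, 2−1) = C(172, 1) = 172.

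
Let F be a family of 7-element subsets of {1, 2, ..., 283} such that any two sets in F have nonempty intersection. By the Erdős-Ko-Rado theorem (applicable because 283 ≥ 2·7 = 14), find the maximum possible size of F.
max |F| = C(282, 6) = 662078875542

The Erdős-Ko-Rado theorem states: for n ≥ 2k, an intersecting family of k-subsets of an n-element set has size at most C(n − 1, k − 1), with equality for 'star' families {A ⊆ [n] : |A| = k, i ∈ A} (fix an element i). For n = 283, k = 7: C(282, 6) = 662078875542.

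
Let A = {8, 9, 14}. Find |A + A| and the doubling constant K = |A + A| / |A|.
K = |A + A| / |A| = 6/3 = 2

Enumerate A + A = {a + b : a, b ∈ A}. With |A| = 3, there are |A|^2 = 9 ordered sum pairs; collecting distinct values, A + A = {16, 17, 18, 22, 23, 28}, so |A + A| = 6. Thus K = 6/3 = 2. For comparison, the minimum possible |A + A| over all 3-element sets is 2·3 − 1 = 5 (so min K = 5/3), attained only by arithmetic progressions.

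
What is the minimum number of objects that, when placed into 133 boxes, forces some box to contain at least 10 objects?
n = (10 − 1)·133 + 1 = 1198

By the generalised pigeonhole principle, to guarantee some box contains ≥ r objects we need more than (r − 1) · k objects total. Threshold: n = (r − 1) · k + 1. With r = 10 and k = 133: n = 9 · 133 + 1 = 1197 + 1 = 1198. For n = 1197 = 9 · 133, we can put exactly 9 objects in every box, avoiding 10 in any single one — so 1198 is tight.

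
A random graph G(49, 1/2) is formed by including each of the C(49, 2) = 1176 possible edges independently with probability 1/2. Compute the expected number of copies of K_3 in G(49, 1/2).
E[# K_3] = C(49, 3) · (1/2)^C(3, 2) = 18424 / 2^3 = 2303

For each 3-subset S of vertices (there are C(49, 3) = 18424 such S), let X_S = 1 if S induces a K_3 (all C(3, 2) = 3 edges present). Then P(X_S = 1) = (1/2)^3 = 1/8. By linearity of expectation, E[# K_3] = C(49, 3) · (1/2)^3 = 18424 / 8 = 2303.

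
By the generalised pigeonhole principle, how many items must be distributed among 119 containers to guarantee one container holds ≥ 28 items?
n = (28 − 1)·119 + 1 = 3214

By the generalised pigeonhole principle, to guarantee some box contains ≥ r objects we need more than (r − 1) · k objects total. Threshold: n = (r − 1) · k + 1. With r = 28 and k = 119: n = 27 · 119 + 1 = 3213 + 1 = 3214. For n = 3213 = 27 · 119, we can put exactly 27 objects in every box, avoiding 28 in any single one — so 3214 is tight.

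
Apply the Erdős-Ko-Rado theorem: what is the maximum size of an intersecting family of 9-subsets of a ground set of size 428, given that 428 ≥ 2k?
max |F| = C(427, 8) = 25659958042163025

The Erdős-Ko-Rado theorem states: for n ≥ 2k, an intersecting family of k-subsets of an n-element set has size at most C(n − 1, k − 1), with equality for 'star' families {A ⊆ [n] : |A| = k, i ∈ A} (fix an element i). For n = 428, k = 9: C(427, 8) = 25659958042163025.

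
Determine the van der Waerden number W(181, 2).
W(181, 2) = 181 + 1 = 182

A 2-term AP is any pair of integers, so a monochromatic 2-AP exists iff some colour is used at least twice. With 181 colours, the colouring i ↦ i on {1, ..., 181} uses each colour once, avoiding any monochromatic pair, so W(181, 2) > 181. For {1, ..., 182}, pigeonhole forces two integers of the same colour, which form a monochromatic 2-AP. Hence W(181, 2) = 182.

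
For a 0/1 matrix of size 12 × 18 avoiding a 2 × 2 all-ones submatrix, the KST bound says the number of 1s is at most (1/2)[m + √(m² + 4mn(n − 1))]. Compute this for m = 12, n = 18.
z(12, 18; 2, 2) ≤ (1/2)[12 + √(12² + 4·12·18·17)] = (1/2)[12 + √14832] = 66.8933

Kővári–Sós–Turán: let r_1, ..., r_12 be the row sums and z = Σ r_i the total number of 1s. Each pair of columns can share at most one row with both entries 1 (else a 2×2 all-ones block appears), so Σ_i C(r_i, 2) ≤ C(18, 2) = 153. By convexity Σ_i C(r_i, 2) ≥ 12·C(z/12, 2) = z(z − 12)/(2·12), giving z² − 12z − 12·18·17 ≤ 0 and hence z ≤ (1/2)[12 + √(144 + 4·3672)] = (1/2)[12 + √14832] ≈ (1/2)(12 + 121.7867) = 66.8933.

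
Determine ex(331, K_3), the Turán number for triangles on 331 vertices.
ex(331, K_3) = ⌊331^2/4⌋ = 27390

Mantel (1907): a triangle-free graph on n vertices has at most ⌊n^2/4⌋ edges, with equality for the complete bipartite graph K_{⌊n/2⌋, ⌈n/2⌉}. For n = 331: ⌊331^2/4⌋ = ⌊109561/4⌋ = 27390. The extremal graph is K_{165, 166}, which has 165·166 = 27390 edges.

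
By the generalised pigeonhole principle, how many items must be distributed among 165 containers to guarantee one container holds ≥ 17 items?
n = (17 − 1)·165 + 1 = 2641

By the generalised pigeonhole principle, to guarantee some box contains ≥ r objects we need more than (r − 1) · k objects total. Threshold: n = (r − 1) · k + 1. With r = 17 and k = 165: n = 16 · 165 + 1 = 2640 + 1 = 2641. For n = 2640 = 16 · 165, we can put exactly 16 objects in every box, avoiding 17 in any single one — so 2641 is tight.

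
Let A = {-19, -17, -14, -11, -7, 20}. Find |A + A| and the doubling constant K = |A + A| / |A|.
K = |A + A| / |A| = 20/6 = 10/3

Enumerate A + A = {a + b : a, b ∈ A}. With |A| = 6, there are |A|^2 = 36 ordered sum pairs; collecting distinct values, A + A = {-38, -36, -34, -33, -31, -30, -28, -26, -25, -24, -22, -21, -18, -14, 1, 3, 6, 9, 13, 40}, so |A + A| = 20. Thus K = 20/6 = 10/3. For comparison, the minimum possible |A + A| over all 6-element sets is 2·6 − 1 = 11 (so min K = 11/6), attained only by arithmetic progressions.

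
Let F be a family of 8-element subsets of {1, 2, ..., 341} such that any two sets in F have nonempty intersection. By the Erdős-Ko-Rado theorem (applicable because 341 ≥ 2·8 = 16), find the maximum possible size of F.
max |F| = C(340, 7) = 97932136940560

The Erdős-Ko-Rado theorem states: for n ≥ 2k, an intersecting family of k-subsets of an n-element set has size at most C(n − 1, k − 1), with equality for 'star' families {A ⊆ [n] : |A| = k, i ∈ A} (fix an element i). For n = 341, k = 8: C(340, 7) = 97932136940560.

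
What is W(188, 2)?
W(188, 2) = 188 + 1 = 189

A 2-term AP is any pair of integers, so a monochromatic 2-AP exists iff some colour is used at least twice. With 188 colours, the colouring i ↦ i on {1, ..., 188} uses each colour once, avoiding any monochromatic pair, so W(188, 2) > 188. For {1, ..., 189}, pigeonhole forces two integers of the same colour, which form a monochromatic 2-AP. Hence W(188, 2) = 189.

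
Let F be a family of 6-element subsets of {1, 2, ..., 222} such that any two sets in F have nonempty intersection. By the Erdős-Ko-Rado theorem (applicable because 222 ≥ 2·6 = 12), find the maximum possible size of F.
max |F| = C(221, 5) = 4197532339

Erdős-Ko-Rado (1961): when n ≥ 2k, max |F| = C(n−1, k−1). The bound is attained by the star {A : i ∈ A} for any fixed i ∈ [n]. Here C(222−1, 6−1) = C(221, 5) = 4197532339.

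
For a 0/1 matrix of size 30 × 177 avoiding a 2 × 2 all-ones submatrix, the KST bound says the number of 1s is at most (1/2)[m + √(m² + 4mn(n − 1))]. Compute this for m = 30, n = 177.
z(30, 177; 2, 2) ≤ (1/2)[30 + √(30² + 4·30·177·176)] = (1/2)[30 + √3739140] = 981.8428

Kővári–Sós–Turán: let r_1, ..., r_30 be the row sums and z = Σ r_i the total number of 1s. Each pair of columns can share at most one row with both entries 1 (else a 2×2 all-ones block appears), so Σ_i C(r_i, 2) ≤ C(177, 2) = 15576. By convexity Σ_i C(r_i, 2) ≥ 30·C(z/30, 2) = z(z − 30)/(2·30), giving z² − 30z − 30·177·176 ≤ 0 and hence z ≤ (1/2)[30 + √(900 + 4·934560)] = (1/2)[30 + √3739140] ≈ (1/2)(30 + 1933.6856) = 981.8428.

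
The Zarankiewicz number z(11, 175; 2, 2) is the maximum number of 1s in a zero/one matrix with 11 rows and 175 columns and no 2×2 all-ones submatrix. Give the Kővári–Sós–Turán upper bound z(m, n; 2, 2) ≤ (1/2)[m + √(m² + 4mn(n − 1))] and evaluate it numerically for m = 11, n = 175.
z(11, 175; 2, 2) ≤ (1/2)[11 + √(11² + 4·11·175·174)] = (1/2)[11 + √1339921] = 584.2748

Kővári–Sós–Turán: let r_1, ..., r_11 be the row sums and z = Σ r_i the total number of 1s. Each pair of columns can share at most one row with both entries 1 (else a 2×2 all-ones block appears), so Σ_i C(r_i, 2) ≤ C(175, 2) = 15225. By convexity Σ_i C(r_i, 2) ≥ 11·C(z/11, 2) = z(z − 11)/(2·11), giving z² − 11z − 11·175·174 ≤ 0 and hence z ≤ (1/2)[11 + √(121 + 4·334950)] = (1/2)[11 + √1339921] ≈ (1/2)(11 + 1157.5496) = 584.2748.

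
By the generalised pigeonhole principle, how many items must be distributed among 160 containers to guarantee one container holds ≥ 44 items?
n = (44 − 1)·160 + 1 = 6881

By the generalised pigeonhole principle, to guarantee some box contains ≥ r objects we need more than (r − 1) · k objects total. Threshold: n = (r − 1) · k + 1. With r = 44 and k = 160: n = 43 · 160 + 1 = 6880 + 1 = 6881. For n = 6880 = 43 · 160, we can put exactly 43 objects in every box, avoiding 44 in any single one — so 6881 is tight.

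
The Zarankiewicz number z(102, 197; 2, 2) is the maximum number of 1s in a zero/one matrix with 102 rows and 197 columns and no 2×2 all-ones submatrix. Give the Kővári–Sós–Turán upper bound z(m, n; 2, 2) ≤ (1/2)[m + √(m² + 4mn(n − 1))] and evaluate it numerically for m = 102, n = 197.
z(102, 197; 2, 2) ≤ (1/2)[102 + √(102² + 4·102·197·196)] = (1/2)[102 + √15764100] = 2036.2015

Kővári–Sós–Turán: let r_1, ..., r_102 be the row sums and z = Σ r_i the total number of 1s. Each pair of columns can share at most one row with both entries 1 (else a 2×2 all-ones block appears), so Σ_i C(r_i, 2) ≤ C(197, 2) = 19306. By convexity Σ_i C(r_i, 2) ≥ 102·C(z/102, 2) = z(z − 102)/(2·102), giving z² − 102z − 102·197·196 ≤ 0 and hence z ≤ (1/2)[102 + √(10404 + 4·3938424)] = (1/2)[102 + √15764100] ≈ (1/2)(102 + 3970.403) = 2036.2015.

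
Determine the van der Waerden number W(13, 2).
W(13, 2) = 13 + 1 = 14

A 2-term AP is any pair of integers, so a monochromatic 2-AP exists iff some colour is used at least twice. With 13 colours, the colouring i ↦ i on {1, ..., 13} uses each colour once, avoiding any monochromatic pair, so W(13, 2) > 13. For {1, ..., 14}, pigeonhole forces two integers of the same colour, which form a monochromatic 2-AP. Hence W(13, 2) = 14.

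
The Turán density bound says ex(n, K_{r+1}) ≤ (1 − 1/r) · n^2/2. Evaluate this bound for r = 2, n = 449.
Turán density bound = (1/2) · 449^2/2 = 201601/4 ≈ 50400.25

Turán's theorem: ex(n, K_{r+1}) is achieved by the complete r-partite Turán graph T(n, r) with parts as balanced as possible, and is at most (1 − 1/r) · n^2/2. For r = 2, n = 449: the density bound is (1/2) · 201601/2 = 201601/4 ≈ 50400.25. The integer-valued extremum is e(T(449, 2)) = 50400, which is strictly less than the density bound 201601/4 since 2 ∤ 449 (the parts of T(449, 2) cannot all be equal).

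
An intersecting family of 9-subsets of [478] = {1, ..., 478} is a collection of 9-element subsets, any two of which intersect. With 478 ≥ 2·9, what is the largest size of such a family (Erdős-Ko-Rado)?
max |F| = C(477, 8) = 62661193713664425

The Erdős-Ko-Rado theorem states: for n ≥ 2k, an intersecting family of k-subsets of an n-element set has size at most C(n − 1, k − 1), with equality for 'star' families {A ⊆ [n] : |A| = k, i ∈ A} (fix an element i). For n = 478, k = 9: C(477, 8) = 62661193713664425.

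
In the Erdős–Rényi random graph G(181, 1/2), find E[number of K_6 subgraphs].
E[# K_6] = C(181, 6) · (1/2)^C(6, 2) = 44913567336 / 2^15 = 5614195917/4096 ≈ 1370653.300049

For each 6-subset S of vertices (there are C(181, 6) = 44913567336 such S), let X_S = 1 if S induces a K_6 (all C(6, 2) = 15 edges present). Then P(X_S = 1) = (1/2)^15 = 1/32768. By linearity of expectation, E[# K_6] = C(181, 6) · (1/2)^15 = 44913567336 / 32768 = 5614195917/4096 ≈ 1370653.300049.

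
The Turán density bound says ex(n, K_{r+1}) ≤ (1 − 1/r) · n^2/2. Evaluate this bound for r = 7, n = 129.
Turán density bound = (6/7) · 129^2/2 = 49923/7 ≈ 7131.8571

Turán's theorem: ex(n, K_{r+1}) is achieved by the complete r-partite Turán graph T(n, r) with parts as balanced as possible, and is at most (1 − 1/r) · n^2/2. For r = 7, n = 129: the density bound is (6/7) · 16641/2 = 49923/7 ≈ 7131.8571. The integer-valued extremum is e(T(129, 7)) = 7131, which is strictly less than the density bound 49923/7 since 7 ∤ 129 (the parts of T(129, 7) cannot all be equal).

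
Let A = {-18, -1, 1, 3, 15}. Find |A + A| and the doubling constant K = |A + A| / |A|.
K = |A + A| / |A| = 14/5

Enumerate A + A = {a + b : a, b ∈ A}. With |A| = 5, there are |A|^2 = 25 ordered sum pairs; collecting distinct values, A + A = {-36, -19, -17, -15, -3, -2, 0, 2, 4, 6, 14, 16, 18, 30}, so |A + A| = 14. Thus K = 14/5. For comparison, the minimum possible |A + A| over all 5-element sets is 2·5 − 1 = 9 (so min K = 9/5), attained only by arithmetic progressions.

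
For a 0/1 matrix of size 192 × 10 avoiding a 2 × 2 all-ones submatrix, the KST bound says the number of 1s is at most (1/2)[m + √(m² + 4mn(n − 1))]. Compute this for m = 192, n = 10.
z(192, 10; 2, 2) ≤ (1/2)[192 + √(192² + 4·192·10·9)] = (1/2)[192 + √105984] = 258.7759

Kővári–Sós–Turán: let r_1, ..., r_192 be the row sums and z = Σ r_i the total number of 1s. Each pair of columns can share at most one row with both entries 1 (else a 2×2 all-ones block appears), so Σ_i C(r_i, 2) ≤ C(10, 2) = 45. By convexity Σ_i C(r_i, 2) ≥ 192·C(z/192, 2) = z(z − 192)/(2·192), giving z² − 192z − 192·10·9 ≤ 0 and hence z ≤ (1/2)[192 + √(36864 + 4·17280)] = (1/2)[192 + √105984] ≈ (1/2)(192 + 325.5518) = 258.7759.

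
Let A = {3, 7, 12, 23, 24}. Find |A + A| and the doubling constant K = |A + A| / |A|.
K = |A + A| / |A| = 15/5 = 3

Enumerate A + A = {a + b : a, b ∈ A}. With |A| = 5, there are |A|^2 = 25 ordered sum pairs; collecting distinct values, A + A = {6, 10, 14, 15, 19, 24, 26, 27, 30, 31, 35, 36, 46, 47, 48}, so |A + A| = 15. Thus K = 15/5 = 3. For comparison, the minimum possible |A + A| over all 5-element sets is 2·5 − 1 = 9 (so min K = 9/5), attained only by arithmetic progressions.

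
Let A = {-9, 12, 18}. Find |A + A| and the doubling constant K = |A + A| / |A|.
K = |A + A| / |A| = 6/3 = 2

Enumerate A + A = {a + b : a, b ∈ A}. With |A| = 3, there are |A|^2 = 9 ordered sum pairs; collecting distinct values, A + A = {-18, 3, 9, 24, 30, 36}, so |A + A| = 6. Thus K = 6/3 = 2. For comparison, the minimum possible |A + A| over all 3-element sets is 2·3 − 1 = 5 (so min K = 5/3), attained only by arithmetic progressions.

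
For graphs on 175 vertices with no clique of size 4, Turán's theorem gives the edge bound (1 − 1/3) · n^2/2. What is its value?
Turán density bound = (2/3) · 175^2/2 = 30625/3 ≈ 10208.3333

Turán's theorem: ex(n, K_{r+1}) is achieved by the complete r-partite Turán graph T(n, r) with parts as balanced as possible, and is at most (1 − 1/r) · n^2/2. For r = 3, n = 175: the density bound is (2/3) · 30625/2 = 30625/3 ≈ 10208.3333. The integer-valued extremum is e(T(175, 3)) = 10208, which is strictly less than the density bound 30625/3 since 3 ∤ 175 (the parts of T(175, 3) cannot all be equal).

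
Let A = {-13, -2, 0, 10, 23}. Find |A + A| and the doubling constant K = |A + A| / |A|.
K = |A + A| / |A| = 14/5

Enumerate A + A = {a + b : a, b ∈ A}. With |A| = 5, there are |A|^2 = 25 ordered sum pairs; collecting distinct values, A + A = {-26, -15, -13, -4, -3, -2, 0, 8, 10, 20, 21, 23, 33, 46}, so |A + A| = 14. Thus K = 14/5. For comparison, the minimum possible |A + A| over all 5-element sets is 2·5 − 1 = 9 (so min K = 9/5), attained only by arithmetic progressions.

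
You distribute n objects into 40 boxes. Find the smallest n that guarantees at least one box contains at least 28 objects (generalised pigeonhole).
n = (28 − 1)·40 + 1 = 1081

By the generalised pigeonhole principle, to guarantee some box contains ≥ r objects we need more than (r − 1) · k objects total. Threshold: n = (r − 1) · k + 1. With r = 28 and k = 40: n = 27 · 40 + 1 = 1080 + 1 = 1081. For n = 1080 = 27 · 40, we can put exactly 27 objects in every box, avoiding 28 in any single one — so 1081 is tight.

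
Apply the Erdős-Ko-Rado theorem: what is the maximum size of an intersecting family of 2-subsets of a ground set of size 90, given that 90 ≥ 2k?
max |F| = C(89, 1) = 89

Erdős-Ko-Rado (1961): when n ≥ 2k, max |F| = C(n−1, k−1). The bound is attained by the star {A : i ∈ A} for any fixed i ∈ [n]. Here C(90−1, 2−1) = C(89, 1) = 89.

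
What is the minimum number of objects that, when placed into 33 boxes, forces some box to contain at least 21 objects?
n = (21 − 1)·33 + 1 = 661

By the generalised pigeonhole principle, to guarantee some box contains ≥ r objects we need more than (r − 1) · k objects total. Threshold: n = (r − 1) · k + 1. With r = 21 and k = 33: n = 20 · 33 + 1 = 660 + 1 = 661. For n = 660 = 20 · 33, we can put exactly 20 objects in every box, avoiding 21 in any single one — so 661 is tight.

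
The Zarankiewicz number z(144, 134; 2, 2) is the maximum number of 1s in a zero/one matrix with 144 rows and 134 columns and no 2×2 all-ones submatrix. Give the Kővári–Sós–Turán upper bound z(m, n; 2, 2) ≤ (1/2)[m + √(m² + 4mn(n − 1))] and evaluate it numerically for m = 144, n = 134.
z(144, 134; 2, 2) ≤ (1/2)[144 + √(144² + 4·144·134·133)] = (1/2)[144 + √10286208] = 1675.6059

Kővári–Sós–Turán: let r_1, ..., r_144 be the row sums and z = Σ r_i the total number of 1s. Each pair of columns can share at most one row with both entries 1 (else a 2×2 all-ones block appears), so Σ_i C(r_i, 2) ≤ C(134, 2) = 8911. By convexity Σ_i C(r_i, 2) ≥ 144·C(z/144, 2) = z(z − 144)/(2·144), giving z² − 144z − 144·134·133 ≤ 0 and hence z ≤ (1/2)[144 + √(20736 + 4·2566368)] = (1/2)[144 + √10286208] ≈ (1/2)(144 + 3207.2119) = 1675.6059.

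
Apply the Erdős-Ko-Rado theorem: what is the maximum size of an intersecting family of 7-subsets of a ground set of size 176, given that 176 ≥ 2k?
max |F| = C(175, 6) = 36582584325

The Erdős-Ko-Rado theorem states: for n ≥ 2k, an intersecting family of k-subsets of an n-element set has size at most C(n − 1, k − 1), with equality for 'star' families {A ⊆ [n] : |A| = k, i ∈ A} (fix an element i). For n = 176, k = 7: C(175, 6) = 36582584325.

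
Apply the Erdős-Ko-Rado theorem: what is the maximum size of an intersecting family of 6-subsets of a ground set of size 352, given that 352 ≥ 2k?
max |F| = C(351, 5) = 43144760295

The Erdős-Ko-Rado theorem states: for n ≥ 2k, an intersecting family of k-subsets of an n-element set has size at most C(n − 1, k − 1), with equality for 'star' families {A ⊆ [n] : |A| = k, i ∈ A} (fix an element i). For n = 352, k = 6: C(351, 5) = 43144760295.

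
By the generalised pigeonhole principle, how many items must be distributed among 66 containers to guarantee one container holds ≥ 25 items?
n = (25 − 1)·66 + 1 = 1585

By the generalised pigeonhole principle, to guarantee some box contains ≥ r objects we need more than (r − 1) · k objects total. Threshold: n = (r − 1) · k + 1. With r = 25 and k = 66: n = 24 · 66 + 1 = 1584 + 1 = 1585. For n = 1584 = 24 · 66, we can put exactly 24 objects in every box, avoiding 25 in any single one — so 1585 is tight.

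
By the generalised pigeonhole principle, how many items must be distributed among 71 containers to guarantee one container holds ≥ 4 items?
n = (4 − 1)·71 + 1 = 214

By the generalised pigeonhole principle, to guarantee some box contains ≥ r objects we need more than (r − 1) · k objects total. Threshold: n = (r − 1) · k + 1. With r = 4 and k = 71: n = 3 · 71 + 1 = 213 + 1 = 214. For n = 213 = 3 · 71, we can put exactly 3 objects in every box, avoiding 4 in any single one — so 214 is tight.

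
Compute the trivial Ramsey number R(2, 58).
R(2, 58) = 58

R(2, k) = k for all k ≥ 2: in a 2-colouring of K_k, either some edge is red (a red K_2) or all edges are blue (a blue K_k). And K_{57} coloured all-blue has no blue K_58, so R(2, 58) > 57. Hence R(2, 58) = 58.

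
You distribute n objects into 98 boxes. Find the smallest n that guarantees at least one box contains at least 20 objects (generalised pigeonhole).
n = (20 − 1)·98 + 1 = 1863

By the generalised pigeonhole principle, to guarantee some box contains ≥ r objects we need more than (r − 1) · k objects total. Threshold: n = (r − 1) · k + 1. With r = 20 and k = 98: n = 19 · 98 + 1 = 1862 + 1 = 1863. For n = 1862 = 19 · 98, we can put exactly 19 objects in every box, avoiding 20 in any single one — so 1863 is tight.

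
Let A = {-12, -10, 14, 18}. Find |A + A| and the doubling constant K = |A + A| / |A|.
K = |A + A| / |A| = 10/4 = 5/2

Enumerate A + A = {a + b : a, b ∈ A}. With |A| = 4, there are |A|^2 = 16 ordered sum pairs; collecting distinct values, A + A = {-24, -22, -20, 2, 4, 6, 8, 28, 32, 36}, so |A + A| = 10. Thus K = 10/4 = 5/2. For comparison, the minimum possible |A + A| over all 4-element sets is 2·4 − 1 = 7 (so min K = 7/4), attained only by arithmetic progressions.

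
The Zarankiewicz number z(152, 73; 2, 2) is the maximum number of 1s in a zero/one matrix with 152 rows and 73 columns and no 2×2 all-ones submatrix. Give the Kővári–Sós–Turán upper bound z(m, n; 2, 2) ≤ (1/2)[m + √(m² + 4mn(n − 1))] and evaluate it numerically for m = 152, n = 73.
z(152, 73; 2, 2) ≤ (1/2)[152 + √(152² + 4·152·73·72)] = (1/2)[152 + √3218752] = 973.044

Kővári–Sós–Turán: let r_1, ..., r_152 be the row sums and z = Σ r_i the total number of 1s. Each pair of columns can share at most one row with both entries 1 (else a 2×2 all-ones block appears), so Σ_i C(r_i, 2) ≤ C(73, 2) = 2628. By convexity Σ_i C(r_i, 2) ≥ 152·C(z/152, 2) = z(z − 152)/(2·152), giving z² − 152z − 152·73·72 ≤ 0 and hence z ≤ (1/2)[152 + √(23104 + 4·798912)] = (1/2)[152 + √3218752] ≈ (1/2)(152 + 1794.0881) = 973.044.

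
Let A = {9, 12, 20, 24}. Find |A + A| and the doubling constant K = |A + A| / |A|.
K = |A + A| / |A| = 10/4 = 5/2

Enumerate A + A = {a + b : a, b ∈ A}. With |A| = 4, there are |A|^2 = 16 ordered sum pairs; collecting distinct values, A + A = {18, 21, 24, 29, 32, 33, 36, 40, 44, 48}, so |A + A| = 10. Thus K = 10/4 = 5/2. For comparison, the minimum possible |A + A| over all 4-element sets is 2·4 − 1 = 7 (so min K = 7/4), attained only by arithmetic progressions.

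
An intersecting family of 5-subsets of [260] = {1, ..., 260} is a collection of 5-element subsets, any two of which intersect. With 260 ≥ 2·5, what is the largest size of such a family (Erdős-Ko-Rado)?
max |F| = C(259, 4) = 183181376

Erdős-Ko-Rado (1961): when n ≥ 2k, max |F| = C(n−1, k−1). The bound is attained by the star {A : i ∈ A} for any fixed i ∈ [n]. Here C(260−1, 5−1) = C(259, 4) = 183181376.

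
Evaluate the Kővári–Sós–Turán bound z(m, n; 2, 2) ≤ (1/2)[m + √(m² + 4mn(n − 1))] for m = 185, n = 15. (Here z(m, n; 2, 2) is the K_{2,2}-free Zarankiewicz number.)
z(185, 15; 2, 2) ≤ (1/2)[185 + √(185² + 4·185·15·14)] = (1/2)[185 + √189625] = 310.2298

Kővári–Sós–Turán: let r_1, ..., r_185 be the row sums and z = Σ r_i the total number of 1s. Each pair of columns can share at most one row with both entries 1 (else a 2×2 all-ones block appears), so Σ_i C(r_i, 2) ≤ C(15, 2) = 105. By convexity Σ_i C(r_i, 2) ≥ 185·C(z/185, 2) = z(z − 185)/(2·185), giving z² − 185z − 185·15·14 ≤ 0 and hence z ≤ (1/2)[185 + √(34225 + 4·38850)] = (1/2)[185 + √189625] ≈ (1/2)(185 + 435.4595) = 310.2298.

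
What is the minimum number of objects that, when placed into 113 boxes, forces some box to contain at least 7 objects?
n = (7 − 1)·113 + 1 = 679

By the generalised pigeonhole principle, to guarantee some box contains ≥ r objects we need more than (r − 1) · k objects total. Threshold: n = (r − 1) · k + 1. With r = 7 and k = 113: n = 6 · 113 + 1 = 678 + 1 = 679. For n = 678 = 6 · 113, we can put exactly 6 objects in every box, avoiding 7 in any single one — so 679 is tight.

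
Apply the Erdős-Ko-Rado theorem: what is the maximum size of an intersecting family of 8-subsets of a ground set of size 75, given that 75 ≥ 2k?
max |F| = C(74, 7) = 1799579064

The Erdős-Ko-Rado theorem states: for n ≥ 2k, an intersecting family of k-subsets of an n-element set has size at most C(n − 1, k − 1), with equality for 'star' families {A ⊆ [n] : |A| = k, i ∈ A} (fix an element i). For n = 75, k = 8: C(74, 7) = 1799579064.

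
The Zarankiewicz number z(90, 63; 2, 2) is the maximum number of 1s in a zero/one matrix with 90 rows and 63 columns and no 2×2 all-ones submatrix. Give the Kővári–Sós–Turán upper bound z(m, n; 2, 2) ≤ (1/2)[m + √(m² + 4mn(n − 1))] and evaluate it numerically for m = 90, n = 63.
z(90, 63; 2, 2) ≤ (1/2)[90 + √(90² + 4·90·63·62)] = (1/2)[90 + √1414260] = 639.6133

Kővári–Sós–Turán: let r_1, ..., r_90 be the row sums and z = Σ r_i the total number of 1s. Each pair of columns can share at most one row with both entries 1 (else a 2×2 all-ones block appears), so Σ_i C(r_i, 2) ≤ C(63, 2) = 1953. By convexity Σ_i C(r_i, 2) ≥ 90·C(z/90, 2) = z(z − 90)/(2·90), giving z² − 90z − 90·63·62 ≤ 0 and hence z ≤ (1/2)[90 + √(8100 + 4·351540)] = (1/2)[90 + √1414260] ≈ (1/2)(90 + 1189.2266) = 639.6133.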